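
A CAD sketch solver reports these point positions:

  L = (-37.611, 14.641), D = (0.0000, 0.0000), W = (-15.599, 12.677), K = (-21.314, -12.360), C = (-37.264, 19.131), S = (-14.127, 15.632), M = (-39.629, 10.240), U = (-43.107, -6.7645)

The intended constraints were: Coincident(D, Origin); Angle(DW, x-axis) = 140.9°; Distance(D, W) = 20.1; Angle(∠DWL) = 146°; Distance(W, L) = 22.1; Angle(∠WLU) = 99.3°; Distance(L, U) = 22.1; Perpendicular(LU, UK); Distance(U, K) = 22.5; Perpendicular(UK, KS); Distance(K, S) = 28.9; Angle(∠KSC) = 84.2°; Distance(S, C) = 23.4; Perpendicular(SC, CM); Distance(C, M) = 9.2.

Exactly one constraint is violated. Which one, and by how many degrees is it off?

Perpendicular(SC, CM) — off by 6.30°.

D = (0.00, 0.00) ✓; DW at 140.9° ✓; |DW| = 20.10 ✓; ∠DWL = 146.0° ✓; |WL| = 22.10 ✓; ∠WLU = 99.30° ✓; |LU| = 22.10 ✓; ∠(LU, UK) = 90.00° ✓; |UK| = 22.50 ✓; ∠(UK, KS) = 90.00° ✓; |KS| = 28.90 ✓; ∠KSC = 84.20° ✓; |SC| = 23.40 ✓; ∠(SC, CM) = 83.70° ✗; |CM| = 9.200 ✓.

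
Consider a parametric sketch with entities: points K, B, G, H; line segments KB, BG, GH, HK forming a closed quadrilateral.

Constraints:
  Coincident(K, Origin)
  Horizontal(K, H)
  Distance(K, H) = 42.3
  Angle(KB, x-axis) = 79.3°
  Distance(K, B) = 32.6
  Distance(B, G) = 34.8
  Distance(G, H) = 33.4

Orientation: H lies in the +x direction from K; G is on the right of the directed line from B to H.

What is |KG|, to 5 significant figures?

9.3840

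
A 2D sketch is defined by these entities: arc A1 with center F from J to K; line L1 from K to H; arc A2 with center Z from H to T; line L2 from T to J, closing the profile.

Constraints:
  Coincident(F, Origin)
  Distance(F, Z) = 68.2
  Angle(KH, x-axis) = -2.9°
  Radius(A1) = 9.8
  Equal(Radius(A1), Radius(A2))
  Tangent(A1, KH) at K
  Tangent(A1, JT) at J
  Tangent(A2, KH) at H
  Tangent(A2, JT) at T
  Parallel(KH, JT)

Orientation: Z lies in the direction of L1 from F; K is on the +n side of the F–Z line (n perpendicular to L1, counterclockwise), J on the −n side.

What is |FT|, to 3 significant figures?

68.9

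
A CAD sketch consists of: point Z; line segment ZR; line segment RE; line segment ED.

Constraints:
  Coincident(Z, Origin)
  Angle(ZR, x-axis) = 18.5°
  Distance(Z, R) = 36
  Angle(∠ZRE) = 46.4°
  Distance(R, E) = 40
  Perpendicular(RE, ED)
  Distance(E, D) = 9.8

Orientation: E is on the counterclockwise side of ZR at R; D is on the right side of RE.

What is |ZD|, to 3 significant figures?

38.9

∠ZRE = 46.4°, so RE runs at 18.5° + (180° − 46.4°) = 152° from the x-axis; with |RE| = 40.0, E = R + 40.0·(cos 152°, sin 152°) = (-1.21, 30.1). RE is perpendicular to ED; with |ED| = 9.8 on the right of RE, D = E + 9.8·(0.468, 0.884) = (3.37, 38.8). Then |ZD| = |D − Z| = 38.9.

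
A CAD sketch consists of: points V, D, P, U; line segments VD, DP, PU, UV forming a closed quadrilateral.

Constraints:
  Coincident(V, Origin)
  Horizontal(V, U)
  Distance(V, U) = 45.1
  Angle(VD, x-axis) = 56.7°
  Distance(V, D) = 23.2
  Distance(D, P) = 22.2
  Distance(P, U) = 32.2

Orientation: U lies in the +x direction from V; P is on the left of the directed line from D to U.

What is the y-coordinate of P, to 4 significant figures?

29.61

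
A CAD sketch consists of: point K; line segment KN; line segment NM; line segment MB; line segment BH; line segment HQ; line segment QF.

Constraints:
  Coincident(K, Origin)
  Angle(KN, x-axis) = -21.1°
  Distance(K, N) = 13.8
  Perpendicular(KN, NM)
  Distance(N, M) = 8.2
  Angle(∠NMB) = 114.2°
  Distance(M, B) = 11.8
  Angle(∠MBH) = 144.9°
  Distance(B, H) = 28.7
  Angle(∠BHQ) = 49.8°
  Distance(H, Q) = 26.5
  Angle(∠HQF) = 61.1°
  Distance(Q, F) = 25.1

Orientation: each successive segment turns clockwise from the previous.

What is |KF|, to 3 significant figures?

15.7

∠BHQ = 49.8° gives HQ at 17.8° from the x-axis; with |HQ| = 26.5, Q = (-0.967, 10.1). ∠HQF = 61.1° gives QF at -101° from the x-axis; with |QF| = 25.1, F = (-5.80, -14.6). Then |KF| = |F − K| = 15.7.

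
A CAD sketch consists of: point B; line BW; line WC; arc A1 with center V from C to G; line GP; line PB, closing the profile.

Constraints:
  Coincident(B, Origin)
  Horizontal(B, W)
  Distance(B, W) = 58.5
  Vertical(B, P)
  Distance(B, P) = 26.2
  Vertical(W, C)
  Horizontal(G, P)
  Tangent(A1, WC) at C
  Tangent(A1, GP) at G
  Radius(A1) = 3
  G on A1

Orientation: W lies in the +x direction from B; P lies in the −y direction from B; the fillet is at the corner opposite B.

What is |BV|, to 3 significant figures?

60.2

B is at the origin; BW is horizontal with |BW| = 58.5 and W on the +x side, so W = (58.5, 0.00). B and P share the same x with |BP| = 26.2 and P on the −y side, so P = (0.00, -26.2). The virtual corner opposite B is at (58.5, -26.2). Tangency of A1 to WC means the radius VC is perpendicular to WC and since A1 is tangent to GP there, VG ⟂ GP, with radius 3.0, so the center V sits 3.0 in from both sides at V = (55.5, -23.2). Then |BV| = |V − B| = 60.2.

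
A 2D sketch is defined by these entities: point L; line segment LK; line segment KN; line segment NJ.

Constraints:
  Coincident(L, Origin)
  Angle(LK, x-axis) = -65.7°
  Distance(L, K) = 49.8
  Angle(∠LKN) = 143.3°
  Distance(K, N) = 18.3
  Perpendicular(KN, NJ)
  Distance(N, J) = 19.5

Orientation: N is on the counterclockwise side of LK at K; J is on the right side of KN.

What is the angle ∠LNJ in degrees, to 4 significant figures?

117.1°

∠LKN = 143.3°, so KN runs at -65.7° + (180° − 143.3°) = -29.00° from the x-axis; with |KN| = 18.3, N = K + 18.3·(cos -29.00°, sin -29.00°) = (36.50, -54.26). KN is perpendicular to NJ; with |NJ| = 19.5 on the right of KN, J = N + 19.5·(-0.4848, -0.8746) = (27.05, -71.31). Then cos ∠LNJ = NL·NJ / (|NL||NJ|), giving 117.1°.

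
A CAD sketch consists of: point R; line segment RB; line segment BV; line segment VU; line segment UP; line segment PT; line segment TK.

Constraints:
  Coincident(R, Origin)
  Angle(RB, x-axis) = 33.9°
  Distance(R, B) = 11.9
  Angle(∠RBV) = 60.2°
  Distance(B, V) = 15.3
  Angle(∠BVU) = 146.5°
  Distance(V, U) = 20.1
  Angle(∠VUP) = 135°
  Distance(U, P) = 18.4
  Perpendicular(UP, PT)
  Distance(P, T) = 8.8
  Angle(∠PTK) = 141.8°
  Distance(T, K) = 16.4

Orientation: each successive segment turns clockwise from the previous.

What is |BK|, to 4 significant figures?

26.61

R is at the origin; RB runs at 33.9° with length 11.9, so B = (9.877, 6.637). ∠RBV = 60.2° gives BV at -85.90° from the x-axis; with |BV| = 15.3, V = (10.97, -8.624). ∠BVU = 146.5° gives VU at -119.4° from the x-axis; with |VU| = 20.1, U = (1.104, -26.14). ∠VUP = 135.0° gives UP at -164.4° from the x-axis; with |UP| = 18.4, P = (-16.62, -31.08). UP ⟂ PT, so PT runs at 105.6°; with |PT| = 8.8, T = (-18.98, -22.61). ∠PTK = 141.8° gives TK at 67.40° from the x-axis; with |TK| = 16.4, K = (-12.68, -7.467). Then |BK| = |K − B| = 26.61.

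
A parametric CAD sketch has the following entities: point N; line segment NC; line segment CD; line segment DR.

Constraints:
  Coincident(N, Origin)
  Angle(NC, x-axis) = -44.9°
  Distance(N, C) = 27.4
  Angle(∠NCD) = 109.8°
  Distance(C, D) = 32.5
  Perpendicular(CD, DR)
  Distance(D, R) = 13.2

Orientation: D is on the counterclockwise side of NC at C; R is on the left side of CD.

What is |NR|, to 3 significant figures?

43.6

N is at the origin; NC runs at -44.9° with length 27.4, so C = 27.4·(cos -44.9°, sin -44.9°) = (19.4, -19.3). ∠NCD = 109.8°, so CD runs at -44.9° + (180° − 109.8°) = 25.3° from the x-axis; with |CD| = 32.5, D = C + 32.5·(cos 25.3°, sin 25.3°) = (48.8, -5.45). The perpendicularity gives DR at right angles to CD; with |DR| = 13.2 on the left of CD, R = D + 13.2·(-0.427, 0.904) = (43.2, 6.48). Then |NR| = |R − N| = 43.6.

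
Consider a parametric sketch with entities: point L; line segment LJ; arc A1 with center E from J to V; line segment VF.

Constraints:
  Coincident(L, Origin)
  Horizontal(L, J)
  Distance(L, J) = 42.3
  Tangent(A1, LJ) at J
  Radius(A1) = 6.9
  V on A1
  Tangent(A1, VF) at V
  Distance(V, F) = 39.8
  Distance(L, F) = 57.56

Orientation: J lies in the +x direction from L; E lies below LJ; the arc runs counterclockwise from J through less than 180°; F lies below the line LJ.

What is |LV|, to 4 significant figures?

36.03

Checks: |EV| = 6.900 ✓; ∠(EV, VF) = 90.00° ✓; |VF| = 39.80 ✓; |LF| = 57.56 ✓.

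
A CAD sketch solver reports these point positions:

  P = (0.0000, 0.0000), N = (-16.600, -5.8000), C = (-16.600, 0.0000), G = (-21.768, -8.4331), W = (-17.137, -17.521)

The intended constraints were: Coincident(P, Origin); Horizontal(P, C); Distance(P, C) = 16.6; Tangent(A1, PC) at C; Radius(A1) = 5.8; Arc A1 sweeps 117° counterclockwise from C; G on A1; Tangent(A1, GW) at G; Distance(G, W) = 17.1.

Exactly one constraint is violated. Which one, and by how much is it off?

Distance(G, W) = 17.1 — off by 6.90.

P = (0.00, 0.00) ✓; P.y = 0.00, C.y = 0.00 ✓; |PC| = 16.60 ✓; ∠(NC, CP) = 90.00° ✓; |NC| = 5.800 ✓; bearing(N→G) − bearing(N→C) = 117.0° ✓; |NG| = 5.800 ✓; ∠(NG, GW) = 90.00° ✓; |GW| = 10.20 ✗.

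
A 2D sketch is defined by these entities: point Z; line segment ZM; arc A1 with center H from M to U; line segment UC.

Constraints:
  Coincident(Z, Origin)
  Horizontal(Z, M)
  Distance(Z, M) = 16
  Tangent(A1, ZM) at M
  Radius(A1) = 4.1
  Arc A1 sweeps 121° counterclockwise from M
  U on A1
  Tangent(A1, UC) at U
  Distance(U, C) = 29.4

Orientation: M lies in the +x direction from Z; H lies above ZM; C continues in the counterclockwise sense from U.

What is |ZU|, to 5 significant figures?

20.479

Z is at the origin; Z and M share the same y with |ZM| = 16.0 and M on the +x side, so M = (16.000, 0.0000). Since A1 is tangent to ZM there, HM ⟂ ZM, so H = M + (0, 4.1) = (16.000, 4.1000). On A1, M sits at bearing -90° from H; a 121° counterclockwise sweep puts U at bearing 31°, so U = H + 4.1·(cos 31°, sin 31°) = (19.514, 6.2117). Then |ZU| = |U − Z| = 20.479.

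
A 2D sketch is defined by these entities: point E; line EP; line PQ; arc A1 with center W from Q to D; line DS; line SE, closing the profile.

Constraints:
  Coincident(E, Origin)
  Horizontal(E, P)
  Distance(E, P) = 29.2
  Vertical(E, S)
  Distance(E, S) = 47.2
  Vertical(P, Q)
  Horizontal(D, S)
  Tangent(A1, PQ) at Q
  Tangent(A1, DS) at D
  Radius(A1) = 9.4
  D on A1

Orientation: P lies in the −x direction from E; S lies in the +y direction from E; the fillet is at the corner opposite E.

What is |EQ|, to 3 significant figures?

47.8

E is at the origin; EP is horizontal with |EP| = 29.2 and P on the −x side, so P = (-29.2, 0.00). ES is vertical with |ES| = 47.2 and S on the +y side, so S = (0.00, 47.2). The virtual corner opposite E is at (-29.2, 47.2). Since A1 is tangent to PQ there, WQ ⟂ PQ and tangency of A1 to DS means the radius WD is perpendicular to DS, with radius 9.4, so the center W sits 9.4 in from both sides at W = (-19.8, 37.8). That places the tangent points at Q = (-29.2, 37.8) on PQ and D = (-19.8, 47.2) on DS. Then |EQ| = |Q − E| = 47.8.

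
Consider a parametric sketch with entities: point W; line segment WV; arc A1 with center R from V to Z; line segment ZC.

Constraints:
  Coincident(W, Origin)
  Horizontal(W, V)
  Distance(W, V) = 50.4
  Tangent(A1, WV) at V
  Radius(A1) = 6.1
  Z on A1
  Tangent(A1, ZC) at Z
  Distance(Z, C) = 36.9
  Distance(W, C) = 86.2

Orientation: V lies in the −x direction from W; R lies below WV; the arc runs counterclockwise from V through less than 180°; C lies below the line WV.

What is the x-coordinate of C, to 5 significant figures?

-82.307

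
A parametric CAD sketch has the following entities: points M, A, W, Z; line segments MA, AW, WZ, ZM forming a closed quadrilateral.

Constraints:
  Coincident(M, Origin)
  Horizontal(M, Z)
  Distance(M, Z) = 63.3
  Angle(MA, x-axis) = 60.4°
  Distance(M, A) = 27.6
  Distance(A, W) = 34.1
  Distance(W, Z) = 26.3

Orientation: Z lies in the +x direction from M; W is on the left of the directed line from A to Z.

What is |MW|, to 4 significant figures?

52.08

M is at the origin; MZ is horizontal with |MZ| = 63.3 and Z in +x, so Z = (63.3, 0). MA runs at 60.4° with |MA| = 27.6, so A = (13.63, 24.00). W is determined by |AW| = 34.1 and |WZ| = 26.3 together: it lies at the intersection of circle(A, 34.1) and circle(Z, 26.3). With |AZ| = 55.16, the foot of the radical line on AZ is 31.85 from A and the perpendicular offset is √(34.1² − 31.85²) = 12.18. Taking the left-of-AZ solution: W = (47.61, 21.11).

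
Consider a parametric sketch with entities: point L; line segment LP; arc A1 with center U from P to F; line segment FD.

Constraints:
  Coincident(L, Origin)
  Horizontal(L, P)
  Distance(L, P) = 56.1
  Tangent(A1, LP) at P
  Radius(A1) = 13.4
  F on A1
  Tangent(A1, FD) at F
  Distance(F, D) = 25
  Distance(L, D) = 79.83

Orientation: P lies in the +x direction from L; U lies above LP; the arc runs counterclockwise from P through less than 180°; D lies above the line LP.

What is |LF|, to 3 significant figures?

70.7

L is at the origin; LP is horizontal with |LP| = 56.1 and P on the +x side, so P = (56.1, 0.00). Since A1 is tangent to LP there, UP ⟂ LP, so U = P + (0, 13.4) = (56.1, 13.4). Since UF ⟂ FD (tangency), |UD| = √(13.4² + 25.0²) = 28.4 regardless of where F sits on A1. So D lies on both circle(L, 79.83) and circle(U, 28.4); the above-LP intersection is D = (70.2, 38.0). F is the foot of the tangent from D: F = (69.5, 13.0).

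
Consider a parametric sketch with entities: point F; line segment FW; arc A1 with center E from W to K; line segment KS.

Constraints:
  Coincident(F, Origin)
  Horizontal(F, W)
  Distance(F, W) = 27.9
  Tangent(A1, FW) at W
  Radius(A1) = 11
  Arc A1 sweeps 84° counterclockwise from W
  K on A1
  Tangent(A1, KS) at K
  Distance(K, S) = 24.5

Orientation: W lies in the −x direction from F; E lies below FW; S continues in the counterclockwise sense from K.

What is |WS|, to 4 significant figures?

36.78

F is at the origin; F and W share the same y with |FW| = 27.9 and W on the −x side, so W = (-27.90, 0.000). Since A1 is tangent to FW there, EW ⟂ FW, so E = W + (0, -11) = (-27.90, -11.00). On A1, W sits at bearing 90° from E; an 84° counterclockwise sweep puts K at bearing 174°, so K = E + 11.0·(cos 174°, sin 174°) = (-38.84, -9.850). Tangency of A1 to KS means the radius EK is perpendicular to KS, so KS runs along (−sin 174°, cos 174°); with |KS| = 24.5, S = (-41.40, -34.22). Then |WS| = |S − W| = 36.78.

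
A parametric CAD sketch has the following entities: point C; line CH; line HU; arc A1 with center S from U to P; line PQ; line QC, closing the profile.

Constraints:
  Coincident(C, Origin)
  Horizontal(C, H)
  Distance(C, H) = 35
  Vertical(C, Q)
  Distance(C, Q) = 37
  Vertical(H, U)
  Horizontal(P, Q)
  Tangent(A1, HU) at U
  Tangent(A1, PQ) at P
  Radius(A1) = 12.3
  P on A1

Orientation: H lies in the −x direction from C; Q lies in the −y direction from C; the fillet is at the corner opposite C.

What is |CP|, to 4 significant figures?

43.41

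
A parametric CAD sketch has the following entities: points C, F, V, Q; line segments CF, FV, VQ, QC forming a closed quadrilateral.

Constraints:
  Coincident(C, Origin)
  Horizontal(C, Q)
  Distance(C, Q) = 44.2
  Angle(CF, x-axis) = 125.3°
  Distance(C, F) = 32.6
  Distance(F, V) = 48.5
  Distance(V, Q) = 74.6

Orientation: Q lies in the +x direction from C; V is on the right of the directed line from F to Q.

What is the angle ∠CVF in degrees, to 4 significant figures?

42.19°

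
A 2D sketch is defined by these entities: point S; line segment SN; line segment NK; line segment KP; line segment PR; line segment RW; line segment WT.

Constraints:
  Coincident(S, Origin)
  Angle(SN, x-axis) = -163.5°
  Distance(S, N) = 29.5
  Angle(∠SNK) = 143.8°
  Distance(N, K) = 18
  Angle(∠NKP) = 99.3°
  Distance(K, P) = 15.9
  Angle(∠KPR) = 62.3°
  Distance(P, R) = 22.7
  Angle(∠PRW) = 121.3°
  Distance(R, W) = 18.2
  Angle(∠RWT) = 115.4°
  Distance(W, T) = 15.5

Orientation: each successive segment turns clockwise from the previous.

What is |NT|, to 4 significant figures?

20.13

S is at the origin; SN runs at -163.5° with length 29.5, so N = (-28.29, -8.378). ∠SNK = 143.8° gives NK at 160.3° from the x-axis; with |NK| = 18.0, K = (-45.23, -2.311). ∠NKP = 99.3° gives KP at 79.60° from the x-axis; with |KP| = 15.9, P = (-42.36, 13.33). ∠KPR = 62.3° gives PR at -38.10° from the x-axis; with |PR| = 22.7, R = (-24.50, -0.6787). ∠PRW = 121.3° gives RW at -96.80° from the x-axis; with |RW| = 18.2, W = (-26.65, -18.75). ∠RWT = 115.4° gives WT at -161.4° from the x-axis; with |WT| = 15.5, T = (-41.34, -23.69). Then |NT| = |T − N| = 20.13.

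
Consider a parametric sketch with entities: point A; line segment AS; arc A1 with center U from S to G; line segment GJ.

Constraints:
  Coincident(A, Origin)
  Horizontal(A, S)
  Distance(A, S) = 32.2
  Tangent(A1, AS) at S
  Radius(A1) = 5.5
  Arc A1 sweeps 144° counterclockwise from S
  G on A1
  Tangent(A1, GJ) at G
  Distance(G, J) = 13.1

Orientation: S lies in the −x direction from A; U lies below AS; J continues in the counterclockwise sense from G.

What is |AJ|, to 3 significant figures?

30.5

A is at the origin; A and S share the same y with |AS| = 32.2 and S on the −x side, so S = (-32.2, 0.00). The tangent condition forces US to be normal to AS, so U = S + (0, -5.5) = (-32.2, -5.50). On A1, S sits at bearing 90° from U; a 144° counterclockwise sweep puts G at bearing 234°, so G = U + 5.5·(cos 234°, sin 234°) = (-35.4, -9.95). Since A1 is tangent to GJ there, UG ⟂ GJ, so GJ runs along (−sin 234°, cos 234°); with |GJ| = 13.1, J = (-24.8, -17.6). Then |AJ| = |J − A| = 30.5.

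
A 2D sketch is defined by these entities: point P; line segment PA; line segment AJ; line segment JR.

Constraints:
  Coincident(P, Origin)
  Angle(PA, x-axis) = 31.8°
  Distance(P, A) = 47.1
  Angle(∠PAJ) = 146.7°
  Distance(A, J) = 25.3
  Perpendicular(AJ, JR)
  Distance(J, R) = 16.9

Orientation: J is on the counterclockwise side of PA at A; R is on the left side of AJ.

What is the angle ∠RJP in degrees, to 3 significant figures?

68.2°

P is at the origin; PA runs at 31.8° with length 47.1, so A = 47.1·(cos 31.8°, sin 31.8°) = (40.0, 24.8). ∠PAJ = 146.7°, so AJ runs at 31.8° + (180° − 146.7°) = 65.1° from the x-axis; with |AJ| = 25.3, J = A + 25.3·(cos 65.1°, sin 65.1°) = (50.7, 47.8). The perpendicularity gives JR at right angles to AJ; with |JR| = 16.9 on the left of AJ, R = J + 16.9·(-0.907, 0.421) = (35.4, 54.9). Then cos ∠RJP = JR·JP / (|JR||JP|), giving 68.2°.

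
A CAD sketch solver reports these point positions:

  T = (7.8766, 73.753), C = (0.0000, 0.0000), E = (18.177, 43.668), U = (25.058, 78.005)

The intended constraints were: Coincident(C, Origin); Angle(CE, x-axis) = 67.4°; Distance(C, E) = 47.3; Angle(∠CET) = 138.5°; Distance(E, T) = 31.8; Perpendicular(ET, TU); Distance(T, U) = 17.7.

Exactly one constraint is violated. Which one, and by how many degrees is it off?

Perpendicular(ET, TU) — off by 5.00°.

C = (0.00, 0.00) ✓; CE at 67.40° ✓; |CE| = 47.30 ✓; ∠CET = 138.5° ✓; |ET| = 31.80 ✓; ∠(ET, TU) = 95.00° ✗; |TU| = 17.70 ✓.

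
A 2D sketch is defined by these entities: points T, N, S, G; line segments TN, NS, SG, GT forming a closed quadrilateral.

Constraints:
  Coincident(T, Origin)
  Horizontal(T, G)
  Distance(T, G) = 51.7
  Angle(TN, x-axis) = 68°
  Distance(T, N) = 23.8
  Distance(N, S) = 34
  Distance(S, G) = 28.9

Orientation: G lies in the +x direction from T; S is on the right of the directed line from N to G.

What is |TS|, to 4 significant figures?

25.46

Checks: |NS| = 34.00 ✓; |SG| = 28.90 ✓.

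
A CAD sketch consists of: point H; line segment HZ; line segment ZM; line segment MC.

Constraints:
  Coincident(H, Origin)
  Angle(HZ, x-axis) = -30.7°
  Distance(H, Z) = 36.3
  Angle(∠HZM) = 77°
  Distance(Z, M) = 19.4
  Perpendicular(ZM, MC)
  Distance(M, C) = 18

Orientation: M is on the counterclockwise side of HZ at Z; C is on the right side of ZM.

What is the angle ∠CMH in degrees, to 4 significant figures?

162.4°

∠HZM = 77.0°, so ZM runs at -30.7° + (180° − 77.0°) = 72.30° from the x-axis; with |ZM| = 19.4, M = Z + 19.4·(cos 72.30°, sin 72.30°) = (37.11, -0.05108). ZM ⟂ MC; with |MC| = 18.0 on the right of ZM, C = M + 18.0·(0.9527, -0.3040) = (54.26, -5.524). Then cos ∠CMH = MC·MH / (|MC||MH|), giving 162.4°.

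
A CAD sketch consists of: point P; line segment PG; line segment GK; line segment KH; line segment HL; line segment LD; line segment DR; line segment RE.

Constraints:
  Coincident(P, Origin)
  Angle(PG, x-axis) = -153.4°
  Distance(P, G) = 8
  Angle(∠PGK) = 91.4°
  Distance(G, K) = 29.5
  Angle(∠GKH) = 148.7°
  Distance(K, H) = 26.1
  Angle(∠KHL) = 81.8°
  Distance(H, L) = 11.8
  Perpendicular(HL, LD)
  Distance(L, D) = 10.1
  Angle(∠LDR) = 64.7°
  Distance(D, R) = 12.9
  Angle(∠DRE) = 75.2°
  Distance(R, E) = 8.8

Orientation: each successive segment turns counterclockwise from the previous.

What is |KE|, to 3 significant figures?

28.1

∠LDR = 64.7° gives DR at -90.0° from the x-axis; with |DR| = 12.9, R = (23.1, -42.6). ∠DRE = 75.2° gives RE at 14.8° from the x-axis; with |RE| = 8.8, E = (31.6, -40.3). Then |KE| = |E − K| = 28.1.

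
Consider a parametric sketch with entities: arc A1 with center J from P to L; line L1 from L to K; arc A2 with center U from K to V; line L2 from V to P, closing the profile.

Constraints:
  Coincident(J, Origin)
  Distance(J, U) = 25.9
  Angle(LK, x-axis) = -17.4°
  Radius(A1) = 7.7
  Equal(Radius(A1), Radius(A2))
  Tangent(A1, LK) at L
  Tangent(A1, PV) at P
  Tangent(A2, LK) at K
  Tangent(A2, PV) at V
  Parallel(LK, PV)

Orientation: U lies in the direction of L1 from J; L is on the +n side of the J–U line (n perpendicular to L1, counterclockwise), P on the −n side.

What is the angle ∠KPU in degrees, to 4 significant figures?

14.18°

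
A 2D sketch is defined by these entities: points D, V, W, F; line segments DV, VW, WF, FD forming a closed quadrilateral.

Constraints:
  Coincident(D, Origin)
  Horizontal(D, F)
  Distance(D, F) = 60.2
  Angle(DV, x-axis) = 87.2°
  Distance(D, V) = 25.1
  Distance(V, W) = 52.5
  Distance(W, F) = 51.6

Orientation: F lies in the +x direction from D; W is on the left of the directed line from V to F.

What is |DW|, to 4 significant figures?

68.92

D is at the origin; DF is horizontal with |DF| = 60.2 and F in +x, so F = (60.2, 0). DV runs at 87.2° with |DV| = 25.1, so V = (1.226, 25.07). W is determined by |VW| = 52.5 and |WF| = 51.6 together: it lies at the intersection of circle(V, 52.5) and circle(F, 51.6). With |VF| = 64.08, the foot of the radical line on VF is 32.77 from V and the perpendicular offset is √(52.5² − 32.77²) = 41.02. Taking the left-of-VF solution: W = (47.43, 50.00).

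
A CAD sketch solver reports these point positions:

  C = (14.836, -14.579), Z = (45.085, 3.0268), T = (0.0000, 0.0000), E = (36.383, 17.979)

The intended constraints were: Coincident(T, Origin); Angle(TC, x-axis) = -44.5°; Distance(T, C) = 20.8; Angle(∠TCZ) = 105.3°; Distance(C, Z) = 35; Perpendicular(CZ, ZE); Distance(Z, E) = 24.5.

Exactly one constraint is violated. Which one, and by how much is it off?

Distance(Z, E) = 24.5 — off by 7.20.

T = (0.00, 0.00) ✓; TC at -44.50° ✓; |TC| = 20.80 ✓; ∠TCZ = 105.3° ✓; |CZ| = 35.00 ✓; ∠(CZ, ZE) = 90.00° ✓; |ZE| = 17.30 ✗.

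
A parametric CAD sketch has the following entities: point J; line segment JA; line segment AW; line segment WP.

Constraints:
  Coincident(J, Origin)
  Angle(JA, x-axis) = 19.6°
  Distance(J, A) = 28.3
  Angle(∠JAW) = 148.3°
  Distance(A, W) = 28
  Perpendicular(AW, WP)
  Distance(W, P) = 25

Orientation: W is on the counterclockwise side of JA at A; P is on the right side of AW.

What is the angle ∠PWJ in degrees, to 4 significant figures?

105.9°

J is at the origin; JA runs at 19.6° with length 28.3, so A = 28.3·(cos 19.6°, sin 19.6°) = (26.66, 9.493). ∠JAW = 148.3°, so AW runs at 19.6° + (180° − 148.3°) = 51.30° from the x-axis; with |AW| = 28.0, W = A + 28.0·(cos 51.30°, sin 51.30°) = (44.17, 31.35). The perpendicularity gives WP at right angles to AW; with |WP| = 25.0 on the right of AW, P = W + 25.0·(0.7804, -0.6252) = (63.68, 15.71). Then cos ∠PWJ = WP·WJ / (|WP||WJ|), giving 105.9°.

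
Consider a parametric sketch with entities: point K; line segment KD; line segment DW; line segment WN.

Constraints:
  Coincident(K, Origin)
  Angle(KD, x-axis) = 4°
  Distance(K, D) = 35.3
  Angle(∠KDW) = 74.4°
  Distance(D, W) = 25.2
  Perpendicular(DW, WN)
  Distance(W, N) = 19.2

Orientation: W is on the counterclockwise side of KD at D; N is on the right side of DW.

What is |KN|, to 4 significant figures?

55.47

K is at the origin; KD runs at 4.0° with length 35.3, so D = 35.3·(cos 4.0°, sin 4.0°) = (35.21, 2.462). ∠KDW = 74.4°, so DW runs at 4.0° + (180° − 74.4°) = 109.6° from the x-axis; with |DW| = 25.2, W = D + 25.2·(cos 109.6°, sin 109.6°) = (26.76, 26.20). The perpendicularity gives WN at right angles to DW; with |WN| = 19.2 on the right of DW, N = W + 19.2·(0.9421, 0.3355) = (44.85, 32.64). Then |KN| = |N − K| = 55.47.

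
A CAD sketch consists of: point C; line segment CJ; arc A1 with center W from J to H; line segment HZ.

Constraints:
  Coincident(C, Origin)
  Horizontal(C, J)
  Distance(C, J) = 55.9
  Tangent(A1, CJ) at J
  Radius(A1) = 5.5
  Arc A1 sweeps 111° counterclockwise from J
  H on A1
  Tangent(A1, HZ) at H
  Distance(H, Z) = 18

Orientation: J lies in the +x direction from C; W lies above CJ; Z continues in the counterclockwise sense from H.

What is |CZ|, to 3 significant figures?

59.7

On A1, J sits at bearing -90° from W; a 111° counterclockwise sweep puts H at bearing 21°, so H = W + 5.5·(cos 21°, sin 21°) = (61.0, 7.47). Tangency of A1 to HZ means the radius WH is perpendicular to HZ, so HZ runs along (−sin 21°, cos 21°); with |HZ| = 18.0, Z = (54.6, 24.3). Then |CZ| = |Z − C| = 59.7.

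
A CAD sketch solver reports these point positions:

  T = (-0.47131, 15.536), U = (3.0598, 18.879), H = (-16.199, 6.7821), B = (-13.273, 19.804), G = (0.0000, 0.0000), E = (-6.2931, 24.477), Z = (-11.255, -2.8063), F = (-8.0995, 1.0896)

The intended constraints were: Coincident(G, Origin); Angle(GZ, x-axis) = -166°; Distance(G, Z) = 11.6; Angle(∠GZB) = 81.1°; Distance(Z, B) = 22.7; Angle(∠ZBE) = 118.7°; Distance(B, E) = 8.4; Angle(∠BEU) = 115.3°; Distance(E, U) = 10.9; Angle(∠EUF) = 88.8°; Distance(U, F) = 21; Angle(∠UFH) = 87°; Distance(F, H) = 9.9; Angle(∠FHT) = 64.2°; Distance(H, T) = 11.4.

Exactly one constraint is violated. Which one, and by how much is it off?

Distance(H, T) = 11.4 — off by 6.60.

G = (0.00, 0.00) ✓; GZ at -166.0° ✓; |GZ| = 11.60 ✓; ∠GZB = 81.10° ✓; |ZB| = 22.70 ✓; ∠ZBE = 118.7° ✓; |BE| = 8.400 ✓; ∠BEU = 115.3° ✓; |EU| = 10.90 ✓; ∠EUF = 88.80° ✓; |UF| = 21.00 ✓; ∠UFH = 87.00° ✓; |FH| = 9.900 ✓; ∠FHT = 64.20° ✓; |HT| = 18.00 ✗.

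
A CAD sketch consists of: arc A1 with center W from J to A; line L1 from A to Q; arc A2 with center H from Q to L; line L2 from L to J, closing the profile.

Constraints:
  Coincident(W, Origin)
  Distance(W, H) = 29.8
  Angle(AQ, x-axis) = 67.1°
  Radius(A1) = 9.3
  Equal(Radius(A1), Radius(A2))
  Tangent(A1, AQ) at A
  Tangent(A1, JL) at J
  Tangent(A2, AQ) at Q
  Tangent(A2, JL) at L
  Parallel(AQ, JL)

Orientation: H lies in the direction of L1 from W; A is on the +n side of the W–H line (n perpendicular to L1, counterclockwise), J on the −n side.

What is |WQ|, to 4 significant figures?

31.22

The slot axis is L1's direction at 67.1°, so u = (cos 67.1°, sin 67.1°) = (0.3891, 0.9212) and n = (−sin 67.1°, cos 67.1°) = (-0.9212, 0.3891). W is at the origin and H lies 29.8 along u from W, so H = 29.8·u = (11.60, 27.45). Tangency of A1 to both parallel lines with radius 9.3 puts A and J at W ± 9.3·n: A = (-8.567, 3.619), J = (8.567, -3.619). Equal radii place Q and L the same way about H: Q = H + 9.3·n = (3.029, 31.07), L = H − 9.3·n = (20.16, 23.83). Then |WQ| = |Q − W| = 31.22.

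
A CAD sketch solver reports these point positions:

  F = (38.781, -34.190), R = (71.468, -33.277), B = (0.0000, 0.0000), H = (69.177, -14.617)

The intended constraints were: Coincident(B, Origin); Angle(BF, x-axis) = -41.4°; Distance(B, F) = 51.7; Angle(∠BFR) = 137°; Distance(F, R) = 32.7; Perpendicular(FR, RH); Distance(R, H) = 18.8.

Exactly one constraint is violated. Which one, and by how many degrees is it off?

Perpendicular(FR, RH) — off by 5.40°.

B = (0.00, 0.00) ✓; BF at -41.40° ✓; |BF| = 51.70 ✓; ∠BFR = 137.0° ✓; |FR| = 32.70 ✓; ∠(FR, RH) = 95.40° ✗; |RH| = 18.80 ✓.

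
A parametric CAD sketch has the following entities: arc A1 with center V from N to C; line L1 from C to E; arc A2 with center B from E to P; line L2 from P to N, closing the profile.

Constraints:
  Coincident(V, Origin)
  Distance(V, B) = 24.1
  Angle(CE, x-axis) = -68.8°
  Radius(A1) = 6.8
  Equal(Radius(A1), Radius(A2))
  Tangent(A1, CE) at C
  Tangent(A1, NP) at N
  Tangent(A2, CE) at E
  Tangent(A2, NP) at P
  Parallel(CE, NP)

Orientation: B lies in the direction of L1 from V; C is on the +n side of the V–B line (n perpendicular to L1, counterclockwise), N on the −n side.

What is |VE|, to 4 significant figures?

25.04

Tangency of A1 to both parallel lines with radius 6.8 puts C and N at V ± 6.8·n: C = (6.340, 2.459), N = (-6.340, -2.459). Equal radii place E and P the same way about B: E = B + 6.8·n = (15.05, -20.01), P = B − 6.8·n = (2.375, -24.93). Then |VE| = |E − V| = 25.04.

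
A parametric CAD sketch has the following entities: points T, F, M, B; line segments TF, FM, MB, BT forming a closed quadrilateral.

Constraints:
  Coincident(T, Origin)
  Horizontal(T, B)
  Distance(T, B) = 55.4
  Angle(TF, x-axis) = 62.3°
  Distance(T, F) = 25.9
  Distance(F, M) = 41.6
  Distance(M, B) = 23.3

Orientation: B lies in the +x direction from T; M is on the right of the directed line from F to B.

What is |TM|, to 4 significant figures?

37.07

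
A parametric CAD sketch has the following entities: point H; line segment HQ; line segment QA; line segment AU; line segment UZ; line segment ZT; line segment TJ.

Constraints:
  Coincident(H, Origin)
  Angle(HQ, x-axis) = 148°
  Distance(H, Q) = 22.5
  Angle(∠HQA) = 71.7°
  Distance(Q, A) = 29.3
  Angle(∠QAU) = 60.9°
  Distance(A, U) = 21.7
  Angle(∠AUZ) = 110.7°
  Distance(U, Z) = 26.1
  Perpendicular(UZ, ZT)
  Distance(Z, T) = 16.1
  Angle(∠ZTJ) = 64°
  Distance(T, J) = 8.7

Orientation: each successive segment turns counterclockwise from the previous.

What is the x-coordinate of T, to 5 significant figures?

-18.720

∠AUZ = 110.7° gives UZ at 84.700° from the x-axis; with |UZ| = 26.1, Z = (-2.6887, 15.208). UZ ⟂ ZT, so ZT runs at 174.70°; with |ZT| = 16.1, T = (-18.720, 16.695). So T.x = -18.720.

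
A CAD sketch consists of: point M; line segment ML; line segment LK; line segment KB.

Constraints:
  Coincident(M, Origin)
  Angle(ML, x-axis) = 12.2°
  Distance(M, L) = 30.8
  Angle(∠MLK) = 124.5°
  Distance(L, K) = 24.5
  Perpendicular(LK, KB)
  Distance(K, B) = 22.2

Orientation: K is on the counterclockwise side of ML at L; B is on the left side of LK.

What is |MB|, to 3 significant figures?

42.1

M is at the origin; ML runs at 12.2° with length 30.8, so L = 30.8·(cos 12.2°, sin 12.2°) = (30.1, 6.51). ∠MLK = 124.5°, so LK runs at 12.2° + (180° − 124.5°) = 67.7° from the x-axis; with |LK| = 24.5, K = L + 24.5·(cos 67.7°, sin 67.7°) = (39.4, 29.2). The perpendicularity gives KB at right angles to LK; with |KB| = 22.2 on the left of LK, B = K + 22.2·(-0.925, 0.379) = (18.9, 37.6). Then |MB| = |B − M| = 42.1.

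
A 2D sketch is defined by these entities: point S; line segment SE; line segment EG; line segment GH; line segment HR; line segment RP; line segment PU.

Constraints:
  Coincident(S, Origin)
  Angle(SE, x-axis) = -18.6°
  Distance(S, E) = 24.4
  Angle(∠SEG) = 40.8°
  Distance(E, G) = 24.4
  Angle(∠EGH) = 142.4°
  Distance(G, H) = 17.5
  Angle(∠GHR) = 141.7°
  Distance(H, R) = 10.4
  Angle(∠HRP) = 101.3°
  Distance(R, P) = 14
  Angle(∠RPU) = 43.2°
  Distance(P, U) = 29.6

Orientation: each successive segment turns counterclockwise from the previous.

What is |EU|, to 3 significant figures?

39.0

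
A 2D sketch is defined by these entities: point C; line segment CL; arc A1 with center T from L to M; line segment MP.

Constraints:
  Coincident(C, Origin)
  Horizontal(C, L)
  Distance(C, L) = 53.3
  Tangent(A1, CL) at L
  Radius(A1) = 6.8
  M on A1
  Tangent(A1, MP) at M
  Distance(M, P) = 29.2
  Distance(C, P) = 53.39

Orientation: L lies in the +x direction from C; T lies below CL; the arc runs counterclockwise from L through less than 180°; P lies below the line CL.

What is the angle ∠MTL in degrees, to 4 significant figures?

78.96°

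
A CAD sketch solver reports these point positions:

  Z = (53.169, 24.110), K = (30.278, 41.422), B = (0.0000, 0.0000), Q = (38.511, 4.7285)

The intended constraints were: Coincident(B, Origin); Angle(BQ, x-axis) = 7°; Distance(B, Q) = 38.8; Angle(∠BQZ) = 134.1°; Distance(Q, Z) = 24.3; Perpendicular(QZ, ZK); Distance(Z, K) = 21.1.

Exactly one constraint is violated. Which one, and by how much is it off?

Distance(Z, K) = 21.1 — off by 7.60.

B = (0.00, 0.00) ✓; BQ at 7.000° ✓; |BQ| = 38.80 ✓; ∠BQZ = 134.1° ✓; |QZ| = 24.30 ✓; ∠(QZ, ZK) = 90.00° ✓; |ZK| = 28.70 ✗.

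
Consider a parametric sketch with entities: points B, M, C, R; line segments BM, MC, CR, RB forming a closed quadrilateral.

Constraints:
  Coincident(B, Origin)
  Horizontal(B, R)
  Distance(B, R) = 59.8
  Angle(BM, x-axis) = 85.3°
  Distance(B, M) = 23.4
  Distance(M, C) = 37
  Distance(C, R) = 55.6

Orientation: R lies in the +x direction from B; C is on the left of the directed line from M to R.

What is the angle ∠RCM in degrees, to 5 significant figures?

82.092°

Checks: B = (0.00, 0.00) ✓; |MC| = 37.00 ✓; |CR| = 55.60 ✓.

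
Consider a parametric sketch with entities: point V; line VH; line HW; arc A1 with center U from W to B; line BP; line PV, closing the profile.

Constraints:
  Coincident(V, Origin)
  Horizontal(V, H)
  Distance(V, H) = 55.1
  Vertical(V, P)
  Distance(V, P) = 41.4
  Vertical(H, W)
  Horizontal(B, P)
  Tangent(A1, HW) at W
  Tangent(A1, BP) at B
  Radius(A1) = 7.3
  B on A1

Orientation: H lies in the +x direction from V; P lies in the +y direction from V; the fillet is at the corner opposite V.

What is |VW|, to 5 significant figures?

64.798

V is at the origin; VH is horizontal with |VH| = 55.1 and H on the +x side, so H = (55.100, 0.0000). VP is vertical with |VP| = 41.4 and P on the +y side, so P = (0.0000, 41.400). The virtual corner opposite V is at (55.100, 41.400). A1 meets HW tangentially, so UW is at right angles to HW and since A1 is tangent to BP there, UB ⟂ BP, with radius 7.3, so the center U sits 7.3 in from both sides at U = (47.800, 34.100). That places the tangent points at W = (55.100, 34.100) on HW and B = (47.800, 41.400) on BP. Then |VW| = |W − V| = 64.798.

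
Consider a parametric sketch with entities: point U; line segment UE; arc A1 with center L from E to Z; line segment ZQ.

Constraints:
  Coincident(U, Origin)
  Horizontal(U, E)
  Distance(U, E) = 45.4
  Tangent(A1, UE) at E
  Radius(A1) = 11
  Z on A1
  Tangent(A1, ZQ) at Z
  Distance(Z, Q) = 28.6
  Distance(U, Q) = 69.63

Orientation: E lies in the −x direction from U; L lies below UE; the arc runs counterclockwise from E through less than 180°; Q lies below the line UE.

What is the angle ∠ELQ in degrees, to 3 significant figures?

157°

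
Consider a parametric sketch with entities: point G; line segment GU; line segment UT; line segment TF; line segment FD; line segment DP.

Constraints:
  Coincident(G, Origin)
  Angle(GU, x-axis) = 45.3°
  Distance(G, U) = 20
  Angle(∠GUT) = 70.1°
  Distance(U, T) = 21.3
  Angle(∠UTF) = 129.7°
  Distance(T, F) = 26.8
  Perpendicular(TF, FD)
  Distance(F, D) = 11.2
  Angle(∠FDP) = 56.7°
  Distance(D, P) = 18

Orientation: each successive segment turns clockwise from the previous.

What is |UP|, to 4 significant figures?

29.50

G is at the origin; GU runs at 45.3° with length 20.0, so U = (14.07, 14.22). ∠GUT = 70.1° gives UT at -64.60° from the x-axis; with |UT| = 21.3, T = (23.20, -5.025). ∠UTF = 129.7° gives TF at -114.9° from the x-axis; with |TF| = 26.8, F = (11.92, -29.33). TF ⟂ FD, so FD runs at 155.1°; with |FD| = 11.2, D = (1.762, -24.62). ∠FDP = 56.7° gives DP at 31.80° from the x-axis; with |DP| = 18.0, P = (17.06, -15.13). Then |UP| = |P − U| = 29.50.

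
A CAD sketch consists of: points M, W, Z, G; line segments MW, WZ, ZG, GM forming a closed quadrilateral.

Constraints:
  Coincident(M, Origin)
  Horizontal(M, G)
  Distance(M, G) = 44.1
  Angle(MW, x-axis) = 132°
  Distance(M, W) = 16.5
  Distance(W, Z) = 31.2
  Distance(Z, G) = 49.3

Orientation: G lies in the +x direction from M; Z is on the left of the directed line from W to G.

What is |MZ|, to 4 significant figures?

36.79

Checks: |WZ| = 31.20 ✓; |ZG| = 49.30 ✓.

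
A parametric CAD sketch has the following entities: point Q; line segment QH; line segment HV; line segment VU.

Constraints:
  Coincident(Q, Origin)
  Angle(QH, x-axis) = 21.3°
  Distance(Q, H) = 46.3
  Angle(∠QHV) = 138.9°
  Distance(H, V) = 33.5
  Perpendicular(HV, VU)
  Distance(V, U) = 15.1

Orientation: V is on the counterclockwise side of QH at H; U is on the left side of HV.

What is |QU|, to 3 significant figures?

70.1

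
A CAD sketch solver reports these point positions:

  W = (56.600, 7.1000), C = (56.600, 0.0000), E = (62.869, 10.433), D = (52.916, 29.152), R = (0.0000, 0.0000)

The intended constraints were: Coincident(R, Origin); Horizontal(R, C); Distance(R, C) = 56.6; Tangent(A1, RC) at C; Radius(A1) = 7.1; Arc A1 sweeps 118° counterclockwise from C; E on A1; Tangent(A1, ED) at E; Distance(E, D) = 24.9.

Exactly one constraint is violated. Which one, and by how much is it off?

Distance(E, D) = 24.9 — off by 3.70.

R = (0.00, 0.00) ✓; R.y = 0.00, C.y = 0.00 ✓; |RC| = 56.60 ✓; ∠(WC, CR) = 90.00° ✓; |WC| = 7.100 ✓; bearing(W→E) − bearing(W→C) = 118.0° ✓; |WE| = 7.100 ✓; ∠(WE, ED) = 90.00° ✓; |ED| = 21.20 ✗.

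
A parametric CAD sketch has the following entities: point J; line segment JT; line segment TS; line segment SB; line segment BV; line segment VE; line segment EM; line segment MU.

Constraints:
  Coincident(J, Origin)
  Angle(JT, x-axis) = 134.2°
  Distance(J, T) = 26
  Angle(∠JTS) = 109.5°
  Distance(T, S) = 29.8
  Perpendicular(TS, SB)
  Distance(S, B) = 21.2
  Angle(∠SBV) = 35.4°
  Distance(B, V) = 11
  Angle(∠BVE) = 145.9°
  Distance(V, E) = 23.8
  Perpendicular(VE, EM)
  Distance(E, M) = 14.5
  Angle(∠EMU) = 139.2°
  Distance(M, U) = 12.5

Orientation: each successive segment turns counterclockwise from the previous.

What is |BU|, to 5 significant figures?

30.476

The perpendicularity gives EM at right angles to VE, so EM runs at -156.60°; with |EM| = 14.5, M = (-57.058, 13.820). ∠EMU = 139.2° gives MU at -115.80° from the x-axis; with |MU| = 12.5, U = (-62.499, 2.5655). Then |BU| = |U − B| = 30.476.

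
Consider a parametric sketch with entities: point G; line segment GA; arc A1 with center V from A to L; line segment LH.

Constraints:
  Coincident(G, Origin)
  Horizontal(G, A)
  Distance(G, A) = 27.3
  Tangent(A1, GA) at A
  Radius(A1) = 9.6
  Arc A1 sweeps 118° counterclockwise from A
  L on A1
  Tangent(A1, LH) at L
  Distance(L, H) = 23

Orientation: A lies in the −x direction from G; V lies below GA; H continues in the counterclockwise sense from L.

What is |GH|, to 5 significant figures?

42.524

On A1, A sits at bearing 90° from V; a 118° counterclockwise sweep puts L at bearing 208°, so L = V + 9.6·(cos 208°, sin 208°) = (-35.776, -14.107). Tangency of A1 to LH means the radius VL is perpendicular to LH, so LH runs along (−sin 208°, cos 208°); with |LH| = 23.0, H = (-24.978, -34.415). Then |GH| = |H − G| = 42.524.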